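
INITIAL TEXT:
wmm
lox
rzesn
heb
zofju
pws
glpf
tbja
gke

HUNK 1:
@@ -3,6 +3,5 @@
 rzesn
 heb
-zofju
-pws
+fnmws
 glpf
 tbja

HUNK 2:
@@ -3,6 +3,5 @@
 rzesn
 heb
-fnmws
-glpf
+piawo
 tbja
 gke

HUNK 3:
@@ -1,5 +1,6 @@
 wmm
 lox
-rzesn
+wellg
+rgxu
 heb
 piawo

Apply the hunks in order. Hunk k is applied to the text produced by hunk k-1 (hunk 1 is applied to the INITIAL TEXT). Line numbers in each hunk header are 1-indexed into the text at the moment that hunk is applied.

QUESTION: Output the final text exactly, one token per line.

Answer: wmm
lox
wellg
rgxu
heb
piawo
tbja
gke

Derivation:
Hunk 1: at line 3 remove [zofju,pws] add [fnmws] -> 8 lines: wmm lox rzesn heb fnmws glpf tbja gke
Hunk 2: at line 3 remove [fnmws,glpf] add [piawo] -> 7 lines: wmm lox rzesn heb piawo tbja gke
Hunk 3: at line 1 remove [rzesn] add [wellg,rgxu] -> 8 lines: wmm lox wellg rgxu heb piawo tbja gke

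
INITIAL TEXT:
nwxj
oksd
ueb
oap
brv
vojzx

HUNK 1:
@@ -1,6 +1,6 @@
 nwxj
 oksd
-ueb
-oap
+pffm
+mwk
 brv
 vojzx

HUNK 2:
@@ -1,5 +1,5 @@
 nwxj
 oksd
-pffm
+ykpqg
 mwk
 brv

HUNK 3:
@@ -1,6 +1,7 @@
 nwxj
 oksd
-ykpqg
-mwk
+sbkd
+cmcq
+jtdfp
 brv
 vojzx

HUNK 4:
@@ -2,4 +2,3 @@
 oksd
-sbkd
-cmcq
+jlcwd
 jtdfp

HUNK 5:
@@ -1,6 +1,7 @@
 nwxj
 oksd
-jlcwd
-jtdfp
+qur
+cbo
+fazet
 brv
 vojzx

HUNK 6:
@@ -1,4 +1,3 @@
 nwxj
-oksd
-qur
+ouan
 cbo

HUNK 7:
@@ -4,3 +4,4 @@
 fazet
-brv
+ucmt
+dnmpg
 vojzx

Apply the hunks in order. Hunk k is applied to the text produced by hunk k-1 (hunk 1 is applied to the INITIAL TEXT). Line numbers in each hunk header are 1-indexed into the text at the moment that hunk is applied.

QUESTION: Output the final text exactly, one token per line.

Answer: nwxj
ouan
cbo
fazet
ucmt
dnmpg
vojzx

Derivation:
Hunk 1: at line 1 remove [ueb,oap] add [pffm,mwk] -> 6 lines: nwxj oksd pffm mwk brv vojzx
Hunk 2: at line 1 remove [pffm] add [ykpqg] -> 6 lines: nwxj oksd ykpqg mwk brv vojzx
Hunk 3: at line 1 remove [ykpqg,mwk] add [sbkd,cmcq,jtdfp] -> 7 lines: nwxj oksd sbkd cmcq jtdfp brv vojzx
Hunk 4: at line 2 remove [sbkd,cmcq] add [jlcwd] -> 6 lines: nwxj oksd jlcwd jtdfp brv vojzx
Hunk 5: at line 1 remove [jlcwd,jtdfp] add [qur,cbo,fazet] -> 7 lines: nwxj oksd qur cbo fazet brv vojzx
Hunk 6: at line 1 remove [oksd,qur] add [ouan] -> 6 lines: nwxj ouan cbo fazet brv vojzx
Hunk 7: at line 4 remove [brv] add [ucmt,dnmpg] -> 7 lines: nwxj ouan cbo fazet ucmt dnmpg vojzx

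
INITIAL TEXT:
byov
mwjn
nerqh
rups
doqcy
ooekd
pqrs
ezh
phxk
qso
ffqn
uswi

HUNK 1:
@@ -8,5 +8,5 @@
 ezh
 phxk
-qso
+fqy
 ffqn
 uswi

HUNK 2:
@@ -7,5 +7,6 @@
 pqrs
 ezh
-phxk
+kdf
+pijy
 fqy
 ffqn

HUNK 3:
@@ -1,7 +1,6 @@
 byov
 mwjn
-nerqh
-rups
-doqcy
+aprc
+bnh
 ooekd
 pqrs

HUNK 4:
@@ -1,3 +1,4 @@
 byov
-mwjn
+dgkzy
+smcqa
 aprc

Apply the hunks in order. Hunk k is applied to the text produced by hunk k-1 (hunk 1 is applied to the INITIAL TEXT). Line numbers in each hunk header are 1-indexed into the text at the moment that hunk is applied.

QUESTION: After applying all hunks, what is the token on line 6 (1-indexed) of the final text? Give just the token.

Answer: ooekd

Derivation:
Hunk 1: at line 8 remove [qso] add [fqy] -> 12 lines: byov mwjn nerqh rups doqcy ooekd pqrs ezh phxk fqy ffqn uswi
Hunk 2: at line 7 remove [phxk] add [kdf,pijy] -> 13 lines: byov mwjn nerqh rups doqcy ooekd pqrs ezh kdf pijy fqy ffqn uswi
Hunk 3: at line 1 remove [nerqh,rups,doqcy] add [aprc,bnh] -> 12 lines: byov mwjn aprc bnh ooekd pqrs ezh kdf pijy fqy ffqn uswi
Hunk 4: at line 1 remove [mwjn] add [dgkzy,smcqa] -> 13 lines: byov dgkzy smcqa aprc bnh ooekd pqrs ezh kdf pijy fqy ffqn uswi
Final line 6: ooekd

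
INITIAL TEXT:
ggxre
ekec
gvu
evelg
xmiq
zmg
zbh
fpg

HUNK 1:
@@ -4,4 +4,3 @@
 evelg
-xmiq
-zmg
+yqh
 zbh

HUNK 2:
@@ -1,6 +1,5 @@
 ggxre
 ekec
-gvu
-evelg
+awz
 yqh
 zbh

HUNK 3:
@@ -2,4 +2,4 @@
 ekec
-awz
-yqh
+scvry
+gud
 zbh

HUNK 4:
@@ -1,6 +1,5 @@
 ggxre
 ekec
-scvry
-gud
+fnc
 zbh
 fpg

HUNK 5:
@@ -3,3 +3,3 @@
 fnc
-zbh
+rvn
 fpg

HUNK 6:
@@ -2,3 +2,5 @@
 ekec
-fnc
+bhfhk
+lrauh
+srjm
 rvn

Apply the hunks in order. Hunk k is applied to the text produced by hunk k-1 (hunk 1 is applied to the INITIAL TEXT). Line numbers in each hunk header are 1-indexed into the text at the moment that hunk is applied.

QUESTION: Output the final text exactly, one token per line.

Hunk 1: at line 4 remove [xmiq,zmg] add [yqh] -> 7 lines: ggxre ekec gvu evelg yqh zbh fpg
Hunk 2: at line 1 remove [gvu,evelg] add [awz] -> 6 lines: ggxre ekec awz yqh zbh fpg
Hunk 3: at line 2 remove [awz,yqh] add [scvry,gud] -> 6 lines: ggxre ekec scvry gud zbh fpg
Hunk 4: at line 1 remove [scvry,gud] add [fnc] -> 5 lines: ggxre ekec fnc zbh fpg
Hunk 5: at line 3 remove [zbh] add [rvn] -> 5 lines: ggxre ekec fnc rvn fpg
Hunk 6: at line 2 remove [fnc] add [bhfhk,lrauh,srjm] -> 7 lines: ggxre ekec bhfhk lrauh srjm rvn fpg

Answer: ggxre
ekec
bhfhk
lrauh
srjm
rvn
fpg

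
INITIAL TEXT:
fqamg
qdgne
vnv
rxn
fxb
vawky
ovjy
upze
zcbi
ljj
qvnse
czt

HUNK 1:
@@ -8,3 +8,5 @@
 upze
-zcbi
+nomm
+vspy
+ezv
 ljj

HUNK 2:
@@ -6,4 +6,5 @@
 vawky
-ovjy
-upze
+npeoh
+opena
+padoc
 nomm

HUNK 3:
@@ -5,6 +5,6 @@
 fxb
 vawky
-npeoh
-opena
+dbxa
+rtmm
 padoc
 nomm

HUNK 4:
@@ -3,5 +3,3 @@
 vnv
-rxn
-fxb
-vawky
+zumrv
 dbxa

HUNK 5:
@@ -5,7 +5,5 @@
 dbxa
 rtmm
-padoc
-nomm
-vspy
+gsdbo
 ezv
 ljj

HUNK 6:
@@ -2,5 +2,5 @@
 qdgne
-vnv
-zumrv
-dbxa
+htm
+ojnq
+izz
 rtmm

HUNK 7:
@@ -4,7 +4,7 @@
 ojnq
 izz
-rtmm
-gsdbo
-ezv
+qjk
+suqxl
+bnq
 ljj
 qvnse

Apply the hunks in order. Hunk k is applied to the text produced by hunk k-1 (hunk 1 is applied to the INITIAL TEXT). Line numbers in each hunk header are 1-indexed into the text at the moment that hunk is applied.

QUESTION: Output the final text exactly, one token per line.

Hunk 1: at line 8 remove [zcbi] add [nomm,vspy,ezv] -> 14 lines: fqamg qdgne vnv rxn fxb vawky ovjy upze nomm vspy ezv ljj qvnse czt
Hunk 2: at line 6 remove [ovjy,upze] add [npeoh,opena,padoc] -> 15 lines: fqamg qdgne vnv rxn fxb vawky npeoh opena padoc nomm vspy ezv ljj qvnse czt
Hunk 3: at line 5 remove [npeoh,opena] add [dbxa,rtmm] -> 15 lines: fqamg qdgne vnv rxn fxb vawky dbxa rtmm padoc nomm vspy ezv ljj qvnse czt
Hunk 4: at line 3 remove [rxn,fxb,vawky] add [zumrv] -> 13 lines: fqamg qdgne vnv zumrv dbxa rtmm padoc nomm vspy ezv ljj qvnse czt
Hunk 5: at line 5 remove [padoc,nomm,vspy] add [gsdbo] -> 11 lines: fqamg qdgne vnv zumrv dbxa rtmm gsdbo ezv ljj qvnse czt
Hunk 6: at line 2 remove [vnv,zumrv,dbxa] add [htm,ojnq,izz] -> 11 lines: fqamg qdgne htm ojnq izz rtmm gsdbo ezv ljj qvnse czt
Hunk 7: at line 4 remove [rtmm,gsdbo,ezv] add [qjk,suqxl,bnq] -> 11 lines: fqamg qdgne htm ojnq izz qjk suqxl bnq ljj qvnse czt

Answer: fqamg
qdgne
htm
ojnq
izz
qjk
suqxl
bnq
ljj
qvnse
czt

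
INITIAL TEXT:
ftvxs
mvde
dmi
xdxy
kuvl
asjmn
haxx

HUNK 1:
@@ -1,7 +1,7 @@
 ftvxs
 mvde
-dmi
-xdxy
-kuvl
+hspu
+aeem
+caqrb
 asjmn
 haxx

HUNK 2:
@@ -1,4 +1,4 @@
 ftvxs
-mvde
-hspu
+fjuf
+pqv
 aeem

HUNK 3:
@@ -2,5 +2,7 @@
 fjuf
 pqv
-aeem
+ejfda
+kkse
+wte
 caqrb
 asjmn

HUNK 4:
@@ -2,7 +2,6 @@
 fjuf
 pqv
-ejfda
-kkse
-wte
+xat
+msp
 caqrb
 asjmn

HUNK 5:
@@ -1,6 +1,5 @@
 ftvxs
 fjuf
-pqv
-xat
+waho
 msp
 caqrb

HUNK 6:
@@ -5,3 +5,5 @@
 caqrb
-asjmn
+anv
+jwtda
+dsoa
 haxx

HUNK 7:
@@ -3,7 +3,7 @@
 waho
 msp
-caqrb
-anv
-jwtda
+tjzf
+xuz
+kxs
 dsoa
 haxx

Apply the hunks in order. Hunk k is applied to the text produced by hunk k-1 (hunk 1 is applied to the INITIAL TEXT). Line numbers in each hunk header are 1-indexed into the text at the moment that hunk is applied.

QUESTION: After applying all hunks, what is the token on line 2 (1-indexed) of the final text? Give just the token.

Hunk 1: at line 1 remove [dmi,xdxy,kuvl] add [hspu,aeem,caqrb] -> 7 lines: ftvxs mvde hspu aeem caqrb asjmn haxx
Hunk 2: at line 1 remove [mvde,hspu] add [fjuf,pqv] -> 7 lines: ftvxs fjuf pqv aeem caqrb asjmn haxx
Hunk 3: at line 2 remove [aeem] add [ejfda,kkse,wte] -> 9 lines: ftvxs fjuf pqv ejfda kkse wte caqrb asjmn haxx
Hunk 4: at line 2 remove [ejfda,kkse,wte] add [xat,msp] -> 8 lines: ftvxs fjuf pqv xat msp caqrb asjmn haxx
Hunk 5: at line 1 remove [pqv,xat] add [waho] -> 7 lines: ftvxs fjuf waho msp caqrb asjmn haxx
Hunk 6: at line 5 remove [asjmn] add [anv,jwtda,dsoa] -> 9 lines: ftvxs fjuf waho msp caqrb anv jwtda dsoa haxx
Hunk 7: at line 3 remove [caqrb,anv,jwtda] add [tjzf,xuz,kxs] -> 9 lines: ftvxs fjuf waho msp tjzf xuz kxs dsoa haxx
Final line 2: fjuf

Answer: fjuf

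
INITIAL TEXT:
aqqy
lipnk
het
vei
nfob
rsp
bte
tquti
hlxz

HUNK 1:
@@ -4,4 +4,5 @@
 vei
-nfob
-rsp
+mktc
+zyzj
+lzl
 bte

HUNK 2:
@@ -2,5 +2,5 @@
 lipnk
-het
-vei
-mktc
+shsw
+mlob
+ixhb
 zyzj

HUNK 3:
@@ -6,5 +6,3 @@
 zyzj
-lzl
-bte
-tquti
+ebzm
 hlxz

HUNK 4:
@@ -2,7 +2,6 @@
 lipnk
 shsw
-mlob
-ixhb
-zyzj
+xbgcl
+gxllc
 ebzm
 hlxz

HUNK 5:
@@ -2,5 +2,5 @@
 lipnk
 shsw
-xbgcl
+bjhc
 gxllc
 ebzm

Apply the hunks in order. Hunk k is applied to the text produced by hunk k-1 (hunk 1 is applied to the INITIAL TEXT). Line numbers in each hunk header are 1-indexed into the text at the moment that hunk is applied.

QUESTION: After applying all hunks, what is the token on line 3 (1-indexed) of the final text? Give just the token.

Answer: shsw

Derivation:
Hunk 1: at line 4 remove [nfob,rsp] add [mktc,zyzj,lzl] -> 10 lines: aqqy lipnk het vei mktc zyzj lzl bte tquti hlxz
Hunk 2: at line 2 remove [het,vei,mktc] add [shsw,mlob,ixhb] -> 10 lines: aqqy lipnk shsw mlob ixhb zyzj lzl bte tquti hlxz
Hunk 3: at line 6 remove [lzl,bte,tquti] add [ebzm] -> 8 lines: aqqy lipnk shsw mlob ixhb zyzj ebzm hlxz
Hunk 4: at line 2 remove [mlob,ixhb,zyzj] add [xbgcl,gxllc] -> 7 lines: aqqy lipnk shsw xbgcl gxllc ebzm hlxz
Hunk 5: at line 2 remove [xbgcl] add [bjhc] -> 7 lines: aqqy lipnk shsw bjhc gxllc ebzm hlxz
Final line 3: shsw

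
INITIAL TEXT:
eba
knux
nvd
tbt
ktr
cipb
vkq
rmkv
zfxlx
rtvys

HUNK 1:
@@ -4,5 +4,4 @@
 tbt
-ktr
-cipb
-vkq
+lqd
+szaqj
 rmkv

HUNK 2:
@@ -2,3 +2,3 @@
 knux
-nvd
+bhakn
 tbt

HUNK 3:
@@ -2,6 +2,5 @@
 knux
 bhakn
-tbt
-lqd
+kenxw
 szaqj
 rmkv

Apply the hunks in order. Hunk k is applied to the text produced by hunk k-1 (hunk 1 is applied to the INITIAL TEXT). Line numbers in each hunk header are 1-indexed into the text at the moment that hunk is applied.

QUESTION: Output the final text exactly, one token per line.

Hunk 1: at line 4 remove [ktr,cipb,vkq] add [lqd,szaqj] -> 9 lines: eba knux nvd tbt lqd szaqj rmkv zfxlx rtvys
Hunk 2: at line 2 remove [nvd] add [bhakn] -> 9 lines: eba knux bhakn tbt lqd szaqj rmkv zfxlx rtvys
Hunk 3: at line 2 remove [tbt,lqd] add [kenxw] -> 8 lines: eba knux bhakn kenxw szaqj rmkv zfxlx rtvys

Answer: eba
knux
bhakn
kenxw
szaqj
rmkv
zfxlx
rtvys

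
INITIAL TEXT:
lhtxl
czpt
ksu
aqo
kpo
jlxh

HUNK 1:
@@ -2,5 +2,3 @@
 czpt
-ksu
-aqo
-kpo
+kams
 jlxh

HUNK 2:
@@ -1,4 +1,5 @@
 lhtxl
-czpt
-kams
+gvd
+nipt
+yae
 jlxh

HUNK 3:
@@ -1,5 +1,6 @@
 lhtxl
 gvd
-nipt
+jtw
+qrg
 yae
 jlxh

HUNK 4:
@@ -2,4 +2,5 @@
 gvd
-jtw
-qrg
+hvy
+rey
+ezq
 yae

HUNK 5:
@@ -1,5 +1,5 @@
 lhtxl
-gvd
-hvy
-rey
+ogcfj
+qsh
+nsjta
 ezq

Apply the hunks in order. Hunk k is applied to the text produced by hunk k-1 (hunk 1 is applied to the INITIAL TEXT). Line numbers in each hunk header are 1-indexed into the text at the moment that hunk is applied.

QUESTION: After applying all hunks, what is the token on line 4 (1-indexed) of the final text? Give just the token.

Hunk 1: at line 2 remove [ksu,aqo,kpo] add [kams] -> 4 lines: lhtxl czpt kams jlxh
Hunk 2: at line 1 remove [czpt,kams] add [gvd,nipt,yae] -> 5 lines: lhtxl gvd nipt yae jlxh
Hunk 3: at line 1 remove [nipt] add [jtw,qrg] -> 6 lines: lhtxl gvd jtw qrg yae jlxh
Hunk 4: at line 2 remove [jtw,qrg] add [hvy,rey,ezq] -> 7 lines: lhtxl gvd hvy rey ezq yae jlxh
Hunk 5: at line 1 remove [gvd,hvy,rey] add [ogcfj,qsh,nsjta] -> 7 lines: lhtxl ogcfj qsh nsjta ezq yae jlxh
Final line 4: nsjta

Answer: nsjta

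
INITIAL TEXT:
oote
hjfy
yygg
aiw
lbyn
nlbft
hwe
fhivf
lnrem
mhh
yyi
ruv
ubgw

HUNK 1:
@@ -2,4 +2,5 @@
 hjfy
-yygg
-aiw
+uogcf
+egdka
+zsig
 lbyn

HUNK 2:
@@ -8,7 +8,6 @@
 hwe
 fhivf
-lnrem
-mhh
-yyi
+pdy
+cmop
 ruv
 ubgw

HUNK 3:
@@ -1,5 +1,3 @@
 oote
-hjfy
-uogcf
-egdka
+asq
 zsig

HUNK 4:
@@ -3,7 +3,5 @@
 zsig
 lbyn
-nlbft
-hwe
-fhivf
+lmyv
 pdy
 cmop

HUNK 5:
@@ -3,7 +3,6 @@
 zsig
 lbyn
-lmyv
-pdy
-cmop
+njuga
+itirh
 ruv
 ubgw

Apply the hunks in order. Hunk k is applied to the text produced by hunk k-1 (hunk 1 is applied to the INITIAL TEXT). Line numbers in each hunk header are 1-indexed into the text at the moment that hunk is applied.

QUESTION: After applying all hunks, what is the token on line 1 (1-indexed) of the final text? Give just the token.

Hunk 1: at line 2 remove [yygg,aiw] add [uogcf,egdka,zsig] -> 14 lines: oote hjfy uogcf egdka zsig lbyn nlbft hwe fhivf lnrem mhh yyi ruv ubgw
Hunk 2: at line 8 remove [lnrem,mhh,yyi] add [pdy,cmop] -> 13 lines: oote hjfy uogcf egdka zsig lbyn nlbft hwe fhivf pdy cmop ruv ubgw
Hunk 3: at line 1 remove [hjfy,uogcf,egdka] add [asq] -> 11 lines: oote asq zsig lbyn nlbft hwe fhivf pdy cmop ruv ubgw
Hunk 4: at line 3 remove [nlbft,hwe,fhivf] add [lmyv] -> 9 lines: oote asq zsig lbyn lmyv pdy cmop ruv ubgw
Hunk 5: at line 3 remove [lmyv,pdy,cmop] add [njuga,itirh] -> 8 lines: oote asq zsig lbyn njuga itirh ruv ubgw
Final line 1: oote

Answer: oote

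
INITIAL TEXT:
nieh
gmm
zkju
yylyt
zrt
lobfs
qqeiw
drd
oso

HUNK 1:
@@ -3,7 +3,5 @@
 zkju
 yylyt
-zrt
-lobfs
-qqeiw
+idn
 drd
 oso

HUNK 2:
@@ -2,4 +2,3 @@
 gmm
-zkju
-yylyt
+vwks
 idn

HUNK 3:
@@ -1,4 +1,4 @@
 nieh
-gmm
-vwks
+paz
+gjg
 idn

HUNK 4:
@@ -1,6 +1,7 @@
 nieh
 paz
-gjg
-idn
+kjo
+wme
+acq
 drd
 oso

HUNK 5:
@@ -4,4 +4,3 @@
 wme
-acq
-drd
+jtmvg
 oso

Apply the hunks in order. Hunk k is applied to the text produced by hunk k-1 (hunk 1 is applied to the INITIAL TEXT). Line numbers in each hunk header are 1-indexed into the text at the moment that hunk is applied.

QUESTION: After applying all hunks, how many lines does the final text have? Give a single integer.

Hunk 1: at line 3 remove [zrt,lobfs,qqeiw] add [idn] -> 7 lines: nieh gmm zkju yylyt idn drd oso
Hunk 2: at line 2 remove [zkju,yylyt] add [vwks] -> 6 lines: nieh gmm vwks idn drd oso
Hunk 3: at line 1 remove [gmm,vwks] add [paz,gjg] -> 6 lines: nieh paz gjg idn drd oso
Hunk 4: at line 1 remove [gjg,idn] add [kjo,wme,acq] -> 7 lines: nieh paz kjo wme acq drd oso
Hunk 5: at line 4 remove [acq,drd] add [jtmvg] -> 6 lines: nieh paz kjo wme jtmvg oso
Final line count: 6

Answer: 6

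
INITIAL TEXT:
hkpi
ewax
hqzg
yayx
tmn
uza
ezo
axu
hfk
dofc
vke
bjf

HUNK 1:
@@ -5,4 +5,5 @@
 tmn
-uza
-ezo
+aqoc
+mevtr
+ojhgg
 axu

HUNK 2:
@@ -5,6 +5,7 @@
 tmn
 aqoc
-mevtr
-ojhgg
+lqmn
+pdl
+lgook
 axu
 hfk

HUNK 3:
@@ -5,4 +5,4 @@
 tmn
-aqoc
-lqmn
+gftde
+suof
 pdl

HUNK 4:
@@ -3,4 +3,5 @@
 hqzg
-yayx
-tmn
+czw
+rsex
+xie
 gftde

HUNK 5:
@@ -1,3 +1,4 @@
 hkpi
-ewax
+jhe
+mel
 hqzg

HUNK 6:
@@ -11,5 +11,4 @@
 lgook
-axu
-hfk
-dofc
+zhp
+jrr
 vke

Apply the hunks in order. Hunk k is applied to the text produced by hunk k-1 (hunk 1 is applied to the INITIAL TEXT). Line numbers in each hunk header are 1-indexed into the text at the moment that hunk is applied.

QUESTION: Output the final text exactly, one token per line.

Answer: hkpi
jhe
mel
hqzg
czw
rsex
xie
gftde
suof
pdl
lgook
zhp
jrr
vke
bjf

Derivation:
Hunk 1: at line 5 remove [uza,ezo] add [aqoc,mevtr,ojhgg] -> 13 lines: hkpi ewax hqzg yayx tmn aqoc mevtr ojhgg axu hfk dofc vke bjf
Hunk 2: at line 5 remove [mevtr,ojhgg] add [lqmn,pdl,lgook] -> 14 lines: hkpi ewax hqzg yayx tmn aqoc lqmn pdl lgook axu hfk dofc vke bjf
Hunk 3: at line 5 remove [aqoc,lqmn] add [gftde,suof] -> 14 lines: hkpi ewax hqzg yayx tmn gftde suof pdl lgook axu hfk dofc vke bjf
Hunk 4: at line 3 remove [yayx,tmn] add [czw,rsex,xie] -> 15 lines: hkpi ewax hqzg czw rsex xie gftde suof pdl lgook axu hfk dofc vke bjf
Hunk 5: at line 1 remove [ewax] add [jhe,mel] -> 16 lines: hkpi jhe mel hqzg czw rsex xie gftde suof pdl lgook axu hfk dofc vke bjf
Hunk 6: at line 11 remove [axu,hfk,dofc] add [zhp,jrr] -> 15 lines: hkpi jhe mel hqzg czw rsex xie gftde suof pdl lgook zhp jrr vke bjf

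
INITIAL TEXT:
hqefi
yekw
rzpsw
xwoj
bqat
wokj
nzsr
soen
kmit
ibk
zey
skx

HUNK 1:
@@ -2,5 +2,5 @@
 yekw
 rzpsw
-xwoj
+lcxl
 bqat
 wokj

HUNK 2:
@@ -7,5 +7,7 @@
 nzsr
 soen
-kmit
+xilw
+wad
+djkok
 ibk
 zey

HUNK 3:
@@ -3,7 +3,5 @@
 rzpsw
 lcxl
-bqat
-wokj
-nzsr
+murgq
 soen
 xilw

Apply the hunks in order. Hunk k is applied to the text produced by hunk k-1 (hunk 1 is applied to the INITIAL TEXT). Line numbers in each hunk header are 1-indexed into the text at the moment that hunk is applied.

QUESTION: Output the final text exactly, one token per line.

Answer: hqefi
yekw
rzpsw
lcxl
murgq
soen
xilw
wad
djkok
ibk
zey
skx

Derivation:
Hunk 1: at line 2 remove [xwoj] add [lcxl] -> 12 lines: hqefi yekw rzpsw lcxl bqat wokj nzsr soen kmit ibk zey skx
Hunk 2: at line 7 remove [kmit] add [xilw,wad,djkok] -> 14 lines: hqefi yekw rzpsw lcxl bqat wokj nzsr soen xilw wad djkok ibk zey skx
Hunk 3: at line 3 remove [bqat,wokj,nzsr] add [murgq] -> 12 lines: hqefi yekw rzpsw lcxl murgq soen xilw wad djkok ibk zey skx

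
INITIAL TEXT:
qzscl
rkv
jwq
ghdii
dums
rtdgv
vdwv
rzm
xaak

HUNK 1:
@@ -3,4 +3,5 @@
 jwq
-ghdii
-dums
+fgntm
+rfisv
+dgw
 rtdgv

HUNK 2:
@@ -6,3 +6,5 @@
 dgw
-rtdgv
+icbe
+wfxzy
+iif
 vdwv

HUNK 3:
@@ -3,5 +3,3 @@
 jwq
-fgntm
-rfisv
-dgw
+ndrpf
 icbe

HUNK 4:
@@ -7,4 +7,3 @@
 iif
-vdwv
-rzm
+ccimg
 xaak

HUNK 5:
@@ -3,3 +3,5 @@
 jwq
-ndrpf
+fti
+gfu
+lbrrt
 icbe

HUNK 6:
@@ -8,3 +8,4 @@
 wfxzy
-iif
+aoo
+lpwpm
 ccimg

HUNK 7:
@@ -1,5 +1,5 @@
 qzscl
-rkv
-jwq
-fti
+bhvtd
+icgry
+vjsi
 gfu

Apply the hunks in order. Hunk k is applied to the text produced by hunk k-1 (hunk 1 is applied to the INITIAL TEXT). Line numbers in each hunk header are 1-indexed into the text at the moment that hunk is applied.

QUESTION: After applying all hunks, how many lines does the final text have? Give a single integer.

Answer: 12

Derivation:
Hunk 1: at line 3 remove [ghdii,dums] add [fgntm,rfisv,dgw] -> 10 lines: qzscl rkv jwq fgntm rfisv dgw rtdgv vdwv rzm xaak
Hunk 2: at line 6 remove [rtdgv] add [icbe,wfxzy,iif] -> 12 lines: qzscl rkv jwq fgntm rfisv dgw icbe wfxzy iif vdwv rzm xaak
Hunk 3: at line 3 remove [fgntm,rfisv,dgw] add [ndrpf] -> 10 lines: qzscl rkv jwq ndrpf icbe wfxzy iif vdwv rzm xaak
Hunk 4: at line 7 remove [vdwv,rzm] add [ccimg] -> 9 lines: qzscl rkv jwq ndrpf icbe wfxzy iif ccimg xaak
Hunk 5: at line 3 remove [ndrpf] add [fti,gfu,lbrrt] -> 11 lines: qzscl rkv jwq fti gfu lbrrt icbe wfxzy iif ccimg xaak
Hunk 6: at line 8 remove [iif] add [aoo,lpwpm] -> 12 lines: qzscl rkv jwq fti gfu lbrrt icbe wfxzy aoo lpwpm ccimg xaak
Hunk 7: at line 1 remove [rkv,jwq,fti] add [bhvtd,icgry,vjsi] -> 12 lines: qzscl bhvtd icgry vjsi gfu lbrrt icbe wfxzy aoo lpwpm ccimg xaak
Final line count: 12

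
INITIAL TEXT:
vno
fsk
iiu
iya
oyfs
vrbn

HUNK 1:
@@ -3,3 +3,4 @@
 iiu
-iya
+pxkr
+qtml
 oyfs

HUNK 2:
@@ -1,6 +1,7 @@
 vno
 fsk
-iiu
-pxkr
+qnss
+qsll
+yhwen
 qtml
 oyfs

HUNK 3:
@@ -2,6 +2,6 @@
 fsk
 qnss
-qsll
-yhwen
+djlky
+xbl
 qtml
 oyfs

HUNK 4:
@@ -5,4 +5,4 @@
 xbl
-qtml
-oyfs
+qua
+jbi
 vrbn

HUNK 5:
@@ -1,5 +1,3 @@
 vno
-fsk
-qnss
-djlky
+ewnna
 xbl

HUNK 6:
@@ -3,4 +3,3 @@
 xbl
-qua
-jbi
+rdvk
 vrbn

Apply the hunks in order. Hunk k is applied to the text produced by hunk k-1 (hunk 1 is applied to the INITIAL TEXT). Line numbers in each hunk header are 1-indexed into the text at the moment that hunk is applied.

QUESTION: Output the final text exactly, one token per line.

Answer: vno
ewnna
xbl
rdvk
vrbn

Derivation:
Hunk 1: at line 3 remove [iya] add [pxkr,qtml] -> 7 lines: vno fsk iiu pxkr qtml oyfs vrbn
Hunk 2: at line 1 remove [iiu,pxkr] add [qnss,qsll,yhwen] -> 8 lines: vno fsk qnss qsll yhwen qtml oyfs vrbn
Hunk 3: at line 2 remove [qsll,yhwen] add [djlky,xbl] -> 8 lines: vno fsk qnss djlky xbl qtml oyfs vrbn
Hunk 4: at line 5 remove [qtml,oyfs] add [qua,jbi] -> 8 lines: vno fsk qnss djlky xbl qua jbi vrbn
Hunk 5: at line 1 remove [fsk,qnss,djlky] add [ewnna] -> 6 lines: vno ewnna xbl qua jbi vrbn
Hunk 6: at line 3 remove [qua,jbi] add [rdvk] -> 5 lines: vno ewnna xbl rdvk vrbn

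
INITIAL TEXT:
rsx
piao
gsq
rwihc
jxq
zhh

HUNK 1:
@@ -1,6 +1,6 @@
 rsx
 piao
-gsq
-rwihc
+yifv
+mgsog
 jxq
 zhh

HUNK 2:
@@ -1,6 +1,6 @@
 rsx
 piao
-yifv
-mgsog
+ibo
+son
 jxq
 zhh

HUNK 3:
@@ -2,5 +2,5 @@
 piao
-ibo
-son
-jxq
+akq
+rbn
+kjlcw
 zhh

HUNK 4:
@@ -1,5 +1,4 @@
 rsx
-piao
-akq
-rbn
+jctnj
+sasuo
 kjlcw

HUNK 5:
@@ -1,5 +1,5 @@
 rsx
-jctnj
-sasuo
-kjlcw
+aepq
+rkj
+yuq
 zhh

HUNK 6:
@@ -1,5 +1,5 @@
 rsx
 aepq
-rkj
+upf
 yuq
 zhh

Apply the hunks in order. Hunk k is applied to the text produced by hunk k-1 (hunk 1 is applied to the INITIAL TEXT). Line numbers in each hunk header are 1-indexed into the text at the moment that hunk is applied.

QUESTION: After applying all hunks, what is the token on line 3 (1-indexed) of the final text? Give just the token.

Hunk 1: at line 1 remove [gsq,rwihc] add [yifv,mgsog] -> 6 lines: rsx piao yifv mgsog jxq zhh
Hunk 2: at line 1 remove [yifv,mgsog] add [ibo,son] -> 6 lines: rsx piao ibo son jxq zhh
Hunk 3: at line 2 remove [ibo,son,jxq] add [akq,rbn,kjlcw] -> 6 lines: rsx piao akq rbn kjlcw zhh
Hunk 4: at line 1 remove [piao,akq,rbn] add [jctnj,sasuo] -> 5 lines: rsx jctnj sasuo kjlcw zhh
Hunk 5: at line 1 remove [jctnj,sasuo,kjlcw] add [aepq,rkj,yuq] -> 5 lines: rsx aepq rkj yuq zhh
Hunk 6: at line 1 remove [rkj] add [upf] -> 5 lines: rsx aepq upf yuq zhh
Final line 3: upf

Answer: upf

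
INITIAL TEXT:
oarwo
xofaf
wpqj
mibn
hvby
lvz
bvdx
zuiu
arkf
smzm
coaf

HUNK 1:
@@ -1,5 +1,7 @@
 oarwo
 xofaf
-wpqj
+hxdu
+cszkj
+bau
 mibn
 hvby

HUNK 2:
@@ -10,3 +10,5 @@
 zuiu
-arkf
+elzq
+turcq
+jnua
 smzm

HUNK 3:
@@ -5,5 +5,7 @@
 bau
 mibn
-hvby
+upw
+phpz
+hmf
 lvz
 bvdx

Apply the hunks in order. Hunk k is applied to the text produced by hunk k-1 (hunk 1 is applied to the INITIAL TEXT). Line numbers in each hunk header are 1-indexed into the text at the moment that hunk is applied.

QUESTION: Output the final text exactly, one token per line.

Answer: oarwo
xofaf
hxdu
cszkj
bau
mibn
upw
phpz
hmf
lvz
bvdx
zuiu
elzq
turcq
jnua
smzm
coaf

Derivation:
Hunk 1: at line 1 remove [wpqj] add [hxdu,cszkj,bau] -> 13 lines: oarwo xofaf hxdu cszkj bau mibn hvby lvz bvdx zuiu arkf smzm coaf
Hunk 2: at line 10 remove [arkf] add [elzq,turcq,jnua] -> 15 lines: oarwo xofaf hxdu cszkj bau mibn hvby lvz bvdx zuiu elzq turcq jnua smzm coaf
Hunk 3: at line 5 remove [hvby] add [upw,phpz,hmf] -> 17 lines: oarwo xofaf hxdu cszkj bau mibn upw phpz hmf lvz bvdx zuiu elzq turcq jnua smzm coaf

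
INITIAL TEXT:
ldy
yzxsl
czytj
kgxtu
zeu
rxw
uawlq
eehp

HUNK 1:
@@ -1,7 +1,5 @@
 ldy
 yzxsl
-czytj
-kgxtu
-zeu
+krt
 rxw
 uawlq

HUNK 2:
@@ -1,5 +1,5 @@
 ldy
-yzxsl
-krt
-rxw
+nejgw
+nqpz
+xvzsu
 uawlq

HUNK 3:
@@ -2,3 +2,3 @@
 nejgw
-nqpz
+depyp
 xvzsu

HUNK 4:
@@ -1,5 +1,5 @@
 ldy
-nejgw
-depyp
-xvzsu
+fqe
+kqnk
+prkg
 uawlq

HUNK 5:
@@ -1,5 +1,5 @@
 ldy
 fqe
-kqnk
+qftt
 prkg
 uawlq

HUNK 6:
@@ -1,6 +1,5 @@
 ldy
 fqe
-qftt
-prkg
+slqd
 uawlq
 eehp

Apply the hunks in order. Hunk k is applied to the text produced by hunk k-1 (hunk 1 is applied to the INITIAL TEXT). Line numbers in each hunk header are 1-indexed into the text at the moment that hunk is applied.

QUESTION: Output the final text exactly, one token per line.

Hunk 1: at line 1 remove [czytj,kgxtu,zeu] add [krt] -> 6 lines: ldy yzxsl krt rxw uawlq eehp
Hunk 2: at line 1 remove [yzxsl,krt,rxw] add [nejgw,nqpz,xvzsu] -> 6 lines: ldy nejgw nqpz xvzsu uawlq eehp
Hunk 3: at line 2 remove [nqpz] add [depyp] -> 6 lines: ldy nejgw depyp xvzsu uawlq eehp
Hunk 4: at line 1 remove [nejgw,depyp,xvzsu] add [fqe,kqnk,prkg] -> 6 lines: ldy fqe kqnk prkg uawlq eehp
Hunk 5: at line 1 remove [kqnk] add [qftt] -> 6 lines: ldy fqe qftt prkg uawlq eehp
Hunk 6: at line 1 remove [qftt,prkg] add [slqd] -> 5 lines: ldy fqe slqd uawlq eehp

Answer: ldy
fqe
slqd
uawlq
eehp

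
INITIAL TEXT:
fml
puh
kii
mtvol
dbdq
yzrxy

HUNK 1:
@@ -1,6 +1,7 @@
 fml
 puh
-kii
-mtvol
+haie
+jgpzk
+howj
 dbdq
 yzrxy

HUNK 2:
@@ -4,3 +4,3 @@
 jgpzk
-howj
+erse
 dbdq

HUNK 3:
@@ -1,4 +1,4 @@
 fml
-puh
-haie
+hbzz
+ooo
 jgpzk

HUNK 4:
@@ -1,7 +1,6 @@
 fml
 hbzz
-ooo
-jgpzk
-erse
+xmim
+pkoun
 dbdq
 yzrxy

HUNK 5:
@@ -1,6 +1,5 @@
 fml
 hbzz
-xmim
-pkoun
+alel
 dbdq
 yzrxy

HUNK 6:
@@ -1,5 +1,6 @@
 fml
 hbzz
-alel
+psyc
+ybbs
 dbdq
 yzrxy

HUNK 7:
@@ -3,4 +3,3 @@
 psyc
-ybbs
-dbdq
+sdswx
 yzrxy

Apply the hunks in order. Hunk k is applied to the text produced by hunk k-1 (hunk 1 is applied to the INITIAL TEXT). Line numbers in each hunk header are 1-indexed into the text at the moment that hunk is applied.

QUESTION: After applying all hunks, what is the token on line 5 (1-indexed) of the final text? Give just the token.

Answer: yzrxy

Derivation:
Hunk 1: at line 1 remove [kii,mtvol] add [haie,jgpzk,howj] -> 7 lines: fml puh haie jgpzk howj dbdq yzrxy
Hunk 2: at line 4 remove [howj] add [erse] -> 7 lines: fml puh haie jgpzk erse dbdq yzrxy
Hunk 3: at line 1 remove [puh,haie] add [hbzz,ooo] -> 7 lines: fml hbzz ooo jgpzk erse dbdq yzrxy
Hunk 4: at line 1 remove [ooo,jgpzk,erse] add [xmim,pkoun] -> 6 lines: fml hbzz xmim pkoun dbdq yzrxy
Hunk 5: at line 1 remove [xmim,pkoun] add [alel] -> 5 lines: fml hbzz alel dbdq yzrxy
Hunk 6: at line 1 remove [alel] add [psyc,ybbs] -> 6 lines: fml hbzz psyc ybbs dbdq yzrxy
Hunk 7: at line 3 remove [ybbs,dbdq] add [sdswx] -> 5 lines: fml hbzz psyc sdswx yzrxy
Final line 5: yzrxy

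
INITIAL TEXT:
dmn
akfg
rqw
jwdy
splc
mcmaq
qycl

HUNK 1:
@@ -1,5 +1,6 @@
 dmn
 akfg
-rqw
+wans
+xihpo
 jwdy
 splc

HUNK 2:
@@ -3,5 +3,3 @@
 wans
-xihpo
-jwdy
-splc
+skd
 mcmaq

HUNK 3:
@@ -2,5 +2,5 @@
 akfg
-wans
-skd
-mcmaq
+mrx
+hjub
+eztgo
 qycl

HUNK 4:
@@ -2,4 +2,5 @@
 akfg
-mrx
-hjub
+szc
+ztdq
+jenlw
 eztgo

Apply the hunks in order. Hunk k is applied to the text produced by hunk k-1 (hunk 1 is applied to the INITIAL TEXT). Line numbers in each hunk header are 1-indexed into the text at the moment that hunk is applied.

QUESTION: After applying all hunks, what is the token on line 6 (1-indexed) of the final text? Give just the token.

Hunk 1: at line 1 remove [rqw] add [wans,xihpo] -> 8 lines: dmn akfg wans xihpo jwdy splc mcmaq qycl
Hunk 2: at line 3 remove [xihpo,jwdy,splc] add [skd] -> 6 lines: dmn akfg wans skd mcmaq qycl
Hunk 3: at line 2 remove [wans,skd,mcmaq] add [mrx,hjub,eztgo] -> 6 lines: dmn akfg mrx hjub eztgo qycl
Hunk 4: at line 2 remove [mrx,hjub] add [szc,ztdq,jenlw] -> 7 lines: dmn akfg szc ztdq jenlw eztgo qycl
Final line 6: eztgo

Answer: eztgo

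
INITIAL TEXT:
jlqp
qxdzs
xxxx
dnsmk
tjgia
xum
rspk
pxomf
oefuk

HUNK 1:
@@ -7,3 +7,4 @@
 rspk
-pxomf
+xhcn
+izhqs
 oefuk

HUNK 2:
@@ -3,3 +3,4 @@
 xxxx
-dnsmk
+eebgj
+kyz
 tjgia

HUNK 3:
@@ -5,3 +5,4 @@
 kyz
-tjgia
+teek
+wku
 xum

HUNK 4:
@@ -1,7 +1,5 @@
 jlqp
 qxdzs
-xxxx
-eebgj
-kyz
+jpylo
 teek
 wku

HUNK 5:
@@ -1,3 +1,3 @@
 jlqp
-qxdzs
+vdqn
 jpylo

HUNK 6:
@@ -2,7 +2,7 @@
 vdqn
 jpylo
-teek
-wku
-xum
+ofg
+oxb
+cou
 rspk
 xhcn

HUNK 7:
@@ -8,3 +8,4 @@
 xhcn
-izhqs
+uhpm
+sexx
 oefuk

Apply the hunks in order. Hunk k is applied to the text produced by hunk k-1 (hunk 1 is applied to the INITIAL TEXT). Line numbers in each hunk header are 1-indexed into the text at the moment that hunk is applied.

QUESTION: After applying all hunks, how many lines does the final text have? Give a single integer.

Answer: 11

Derivation:
Hunk 1: at line 7 remove [pxomf] add [xhcn,izhqs] -> 10 lines: jlqp qxdzs xxxx dnsmk tjgia xum rspk xhcn izhqs oefuk
Hunk 2: at line 3 remove [dnsmk] add [eebgj,kyz] -> 11 lines: jlqp qxdzs xxxx eebgj kyz tjgia xum rspk xhcn izhqs oefuk
Hunk 3: at line 5 remove [tjgia] add [teek,wku] -> 12 lines: jlqp qxdzs xxxx eebgj kyz teek wku xum rspk xhcn izhqs oefuk
Hunk 4: at line 1 remove [xxxx,eebgj,kyz] add [jpylo] -> 10 lines: jlqp qxdzs jpylo teek wku xum rspk xhcn izhqs oefuk
Hunk 5: at line 1 remove [qxdzs] add [vdqn] -> 10 lines: jlqp vdqn jpylo teek wku xum rspk xhcn izhqs oefuk
Hunk 6: at line 2 remove [teek,wku,xum] add [ofg,oxb,cou] -> 10 lines: jlqp vdqn jpylo ofg oxb cou rspk xhcn izhqs oefuk
Hunk 7: at line 8 remove [izhqs] add [uhpm,sexx] -> 11 lines: jlqp vdqn jpylo ofg oxb cou rspk xhcn uhpm sexx oefuk
Final line count: 11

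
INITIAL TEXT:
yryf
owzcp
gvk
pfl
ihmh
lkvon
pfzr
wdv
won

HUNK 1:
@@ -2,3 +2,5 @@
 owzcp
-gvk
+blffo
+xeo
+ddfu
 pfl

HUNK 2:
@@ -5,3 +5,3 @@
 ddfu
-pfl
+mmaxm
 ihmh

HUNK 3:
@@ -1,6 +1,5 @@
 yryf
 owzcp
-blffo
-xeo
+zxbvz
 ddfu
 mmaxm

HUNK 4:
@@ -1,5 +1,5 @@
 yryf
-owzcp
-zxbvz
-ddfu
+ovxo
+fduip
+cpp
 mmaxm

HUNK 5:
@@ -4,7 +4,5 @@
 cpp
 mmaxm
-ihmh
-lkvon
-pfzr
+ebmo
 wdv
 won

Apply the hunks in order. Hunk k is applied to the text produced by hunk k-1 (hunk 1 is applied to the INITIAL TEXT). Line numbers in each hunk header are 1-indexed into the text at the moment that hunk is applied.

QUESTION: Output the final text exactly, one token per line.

Hunk 1: at line 2 remove [gvk] add [blffo,xeo,ddfu] -> 11 lines: yryf owzcp blffo xeo ddfu pfl ihmh lkvon pfzr wdv won
Hunk 2: at line 5 remove [pfl] add [mmaxm] -> 11 lines: yryf owzcp blffo xeo ddfu mmaxm ihmh lkvon pfzr wdv won
Hunk 3: at line 1 remove [blffo,xeo] add [zxbvz] -> 10 lines: yryf owzcp zxbvz ddfu mmaxm ihmh lkvon pfzr wdv won
Hunk 4: at line 1 remove [owzcp,zxbvz,ddfu] add [ovxo,fduip,cpp] -> 10 lines: yryf ovxo fduip cpp mmaxm ihmh lkvon pfzr wdv won
Hunk 5: at line 4 remove [ihmh,lkvon,pfzr] add [ebmo] -> 8 lines: yryf ovxo fduip cpp mmaxm ebmo wdv won

Answer: yryf
ovxo
fduip
cpp
mmaxm
ebmo
wdv
won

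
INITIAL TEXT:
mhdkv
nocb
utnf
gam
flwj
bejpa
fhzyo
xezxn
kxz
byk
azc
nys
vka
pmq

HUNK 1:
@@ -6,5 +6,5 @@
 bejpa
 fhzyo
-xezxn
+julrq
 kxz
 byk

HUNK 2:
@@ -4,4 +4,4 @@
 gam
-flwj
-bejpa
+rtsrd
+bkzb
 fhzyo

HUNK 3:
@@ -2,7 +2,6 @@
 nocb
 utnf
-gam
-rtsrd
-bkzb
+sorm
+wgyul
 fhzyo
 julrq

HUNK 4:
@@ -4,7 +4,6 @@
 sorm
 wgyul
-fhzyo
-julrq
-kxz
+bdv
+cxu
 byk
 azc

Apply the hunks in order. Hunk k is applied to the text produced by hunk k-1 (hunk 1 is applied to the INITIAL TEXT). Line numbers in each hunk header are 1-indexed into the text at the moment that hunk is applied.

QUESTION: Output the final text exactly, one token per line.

Hunk 1: at line 6 remove [xezxn] add [julrq] -> 14 lines: mhdkv nocb utnf gam flwj bejpa fhzyo julrq kxz byk azc nys vka pmq
Hunk 2: at line 4 remove [flwj,bejpa] add [rtsrd,bkzb] -> 14 lines: mhdkv nocb utnf gam rtsrd bkzb fhzyo julrq kxz byk azc nys vka pmq
Hunk 3: at line 2 remove [gam,rtsrd,bkzb] add [sorm,wgyul] -> 13 lines: mhdkv nocb utnf sorm wgyul fhzyo julrq kxz byk azc nys vka pmq
Hunk 4: at line 4 remove [fhzyo,julrq,kxz] add [bdv,cxu] -> 12 lines: mhdkv nocb utnf sorm wgyul bdv cxu byk azc nys vka pmq

Answer: mhdkv
nocb
utnf
sorm
wgyul
bdv
cxu
byk
azc
nys
vka
pmq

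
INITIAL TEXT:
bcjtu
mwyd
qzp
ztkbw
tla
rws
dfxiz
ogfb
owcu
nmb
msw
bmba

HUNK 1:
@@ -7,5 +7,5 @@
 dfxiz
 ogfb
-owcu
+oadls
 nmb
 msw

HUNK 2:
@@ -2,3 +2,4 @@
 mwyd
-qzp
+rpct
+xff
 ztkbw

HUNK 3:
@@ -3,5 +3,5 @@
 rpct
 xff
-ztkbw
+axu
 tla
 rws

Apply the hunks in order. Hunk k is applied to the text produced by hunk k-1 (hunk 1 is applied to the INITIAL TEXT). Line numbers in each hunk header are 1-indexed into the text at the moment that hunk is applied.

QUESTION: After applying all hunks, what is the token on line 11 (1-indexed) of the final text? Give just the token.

Answer: nmb

Derivation:
Hunk 1: at line 7 remove [owcu] add [oadls] -> 12 lines: bcjtu mwyd qzp ztkbw tla rws dfxiz ogfb oadls nmb msw bmba
Hunk 2: at line 2 remove [qzp] add [rpct,xff] -> 13 lines: bcjtu mwyd rpct xff ztkbw tla rws dfxiz ogfb oadls nmb msw bmba
Hunk 3: at line 3 remove [ztkbw] add [axu] -> 13 lines: bcjtu mwyd rpct xff axu tla rws dfxiz ogfb oadls nmb msw bmba
Final line 11: nmb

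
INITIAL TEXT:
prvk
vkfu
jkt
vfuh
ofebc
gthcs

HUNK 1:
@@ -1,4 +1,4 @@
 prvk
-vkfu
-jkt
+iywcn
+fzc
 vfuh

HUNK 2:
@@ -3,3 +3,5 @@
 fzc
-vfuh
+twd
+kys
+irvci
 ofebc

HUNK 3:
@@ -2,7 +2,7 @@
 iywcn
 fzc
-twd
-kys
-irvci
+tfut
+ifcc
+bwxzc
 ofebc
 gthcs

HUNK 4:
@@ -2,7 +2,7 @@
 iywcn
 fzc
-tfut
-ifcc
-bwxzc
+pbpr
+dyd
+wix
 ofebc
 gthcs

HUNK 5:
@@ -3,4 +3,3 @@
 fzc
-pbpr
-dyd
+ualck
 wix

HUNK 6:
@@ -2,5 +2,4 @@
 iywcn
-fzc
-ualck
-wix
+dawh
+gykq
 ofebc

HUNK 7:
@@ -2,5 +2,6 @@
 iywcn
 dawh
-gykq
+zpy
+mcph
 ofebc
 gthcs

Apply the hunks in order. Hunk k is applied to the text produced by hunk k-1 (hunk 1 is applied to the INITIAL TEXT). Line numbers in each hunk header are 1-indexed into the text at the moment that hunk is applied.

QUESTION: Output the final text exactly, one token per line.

Answer: prvk
iywcn
dawh
zpy
mcph
ofebc
gthcs

Derivation:
Hunk 1: at line 1 remove [vkfu,jkt] add [iywcn,fzc] -> 6 lines: prvk iywcn fzc vfuh ofebc gthcs
Hunk 2: at line 3 remove [vfuh] add [twd,kys,irvci] -> 8 lines: prvk iywcn fzc twd kys irvci ofebc gthcs
Hunk 3: at line 2 remove [twd,kys,irvci] add [tfut,ifcc,bwxzc] -> 8 lines: prvk iywcn fzc tfut ifcc bwxzc ofebc gthcs
Hunk 4: at line 2 remove [tfut,ifcc,bwxzc] add [pbpr,dyd,wix] -> 8 lines: prvk iywcn fzc pbpr dyd wix ofebc gthcs
Hunk 5: at line 3 remove [pbpr,dyd] add [ualck] -> 7 lines: prvk iywcn fzc ualck wix ofebc gthcs
Hunk 6: at line 2 remove [fzc,ualck,wix] add [dawh,gykq] -> 6 lines: prvk iywcn dawh gykq ofebc gthcs
Hunk 7: at line 2 remove [gykq] add [zpy,mcph] -> 7 lines: prvk iywcn dawh zpy mcph ofebc gthcs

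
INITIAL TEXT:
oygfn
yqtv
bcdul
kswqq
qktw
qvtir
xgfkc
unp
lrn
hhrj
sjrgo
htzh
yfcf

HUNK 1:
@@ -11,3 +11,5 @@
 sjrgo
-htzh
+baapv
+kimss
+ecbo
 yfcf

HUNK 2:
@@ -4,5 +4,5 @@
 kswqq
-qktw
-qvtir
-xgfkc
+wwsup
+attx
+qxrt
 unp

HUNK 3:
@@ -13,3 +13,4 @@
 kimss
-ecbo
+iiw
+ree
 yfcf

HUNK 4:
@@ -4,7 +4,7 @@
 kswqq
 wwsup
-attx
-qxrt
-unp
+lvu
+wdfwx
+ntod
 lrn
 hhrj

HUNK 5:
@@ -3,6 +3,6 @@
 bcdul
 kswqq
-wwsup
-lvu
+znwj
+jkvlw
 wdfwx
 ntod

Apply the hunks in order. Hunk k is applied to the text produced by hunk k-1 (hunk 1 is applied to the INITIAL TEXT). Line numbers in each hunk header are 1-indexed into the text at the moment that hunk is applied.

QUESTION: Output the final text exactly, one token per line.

Answer: oygfn
yqtv
bcdul
kswqq
znwj
jkvlw
wdfwx
ntod
lrn
hhrj
sjrgo
baapv
kimss
iiw
ree
yfcf

Derivation:
Hunk 1: at line 11 remove [htzh] add [baapv,kimss,ecbo] -> 15 lines: oygfn yqtv bcdul kswqq qktw qvtir xgfkc unp lrn hhrj sjrgo baapv kimss ecbo yfcf
Hunk 2: at line 4 remove [qktw,qvtir,xgfkc] add [wwsup,attx,qxrt] -> 15 lines: oygfn yqtv bcdul kswqq wwsup attx qxrt unp lrn hhrj sjrgo baapv kimss ecbo yfcf
Hunk 3: at line 13 remove [ecbo] add [iiw,ree] -> 16 lines: oygfn yqtv bcdul kswqq wwsup attx qxrt unp lrn hhrj sjrgo baapv kimss iiw ree yfcf
Hunk 4: at line 4 remove [attx,qxrt,unp] add [lvu,wdfwx,ntod] -> 16 lines: oygfn yqtv bcdul kswqq wwsup lvu wdfwx ntod lrn hhrj sjrgo baapv kimss iiw ree yfcf
Hunk 5: at line 3 remove [wwsup,lvu] add [znwj,jkvlw] -> 16 lines: oygfn yqtv bcdul kswqq znwj jkvlw wdfwx ntod lrn hhrj sjrgo baapv kimss iiw ree yfcf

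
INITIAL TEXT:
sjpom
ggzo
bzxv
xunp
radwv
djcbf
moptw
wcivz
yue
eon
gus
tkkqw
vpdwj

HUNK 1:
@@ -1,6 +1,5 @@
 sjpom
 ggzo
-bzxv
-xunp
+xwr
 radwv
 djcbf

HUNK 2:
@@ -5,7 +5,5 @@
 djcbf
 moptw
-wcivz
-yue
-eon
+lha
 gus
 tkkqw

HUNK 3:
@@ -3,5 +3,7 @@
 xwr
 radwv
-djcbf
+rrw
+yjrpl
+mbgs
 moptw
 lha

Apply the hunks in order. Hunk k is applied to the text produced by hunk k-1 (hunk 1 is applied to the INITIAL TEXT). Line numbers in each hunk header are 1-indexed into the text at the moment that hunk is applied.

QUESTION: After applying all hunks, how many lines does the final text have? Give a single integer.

Hunk 1: at line 1 remove [bzxv,xunp] add [xwr] -> 12 lines: sjpom ggzo xwr radwv djcbf moptw wcivz yue eon gus tkkqw vpdwj
Hunk 2: at line 5 remove [wcivz,yue,eon] add [lha] -> 10 lines: sjpom ggzo xwr radwv djcbf moptw lha gus tkkqw vpdwj
Hunk 3: at line 3 remove [djcbf] add [rrw,yjrpl,mbgs] -> 12 lines: sjpom ggzo xwr radwv rrw yjrpl mbgs moptw lha gus tkkqw vpdwj
Final line count: 12

Answer: 12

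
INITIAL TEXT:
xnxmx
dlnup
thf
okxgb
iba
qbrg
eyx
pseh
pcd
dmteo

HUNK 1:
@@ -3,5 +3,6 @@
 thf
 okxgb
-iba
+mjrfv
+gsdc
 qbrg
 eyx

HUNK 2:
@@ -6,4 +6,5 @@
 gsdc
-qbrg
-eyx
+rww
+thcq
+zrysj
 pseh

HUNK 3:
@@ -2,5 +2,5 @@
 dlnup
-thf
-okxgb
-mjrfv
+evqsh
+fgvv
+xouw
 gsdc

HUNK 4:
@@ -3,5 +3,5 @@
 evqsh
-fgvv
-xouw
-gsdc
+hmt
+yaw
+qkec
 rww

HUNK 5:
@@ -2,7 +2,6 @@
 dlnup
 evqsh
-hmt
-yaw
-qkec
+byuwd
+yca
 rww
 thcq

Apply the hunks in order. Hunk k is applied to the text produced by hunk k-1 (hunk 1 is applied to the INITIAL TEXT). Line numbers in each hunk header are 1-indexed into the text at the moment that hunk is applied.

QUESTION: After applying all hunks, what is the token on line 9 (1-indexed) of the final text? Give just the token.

Hunk 1: at line 3 remove [iba] add [mjrfv,gsdc] -> 11 lines: xnxmx dlnup thf okxgb mjrfv gsdc qbrg eyx pseh pcd dmteo
Hunk 2: at line 6 remove [qbrg,eyx] add [rww,thcq,zrysj] -> 12 lines: xnxmx dlnup thf okxgb mjrfv gsdc rww thcq zrysj pseh pcd dmteo
Hunk 3: at line 2 remove [thf,okxgb,mjrfv] add [evqsh,fgvv,xouw] -> 12 lines: xnxmx dlnup evqsh fgvv xouw gsdc rww thcq zrysj pseh pcd dmteo
Hunk 4: at line 3 remove [fgvv,xouw,gsdc] add [hmt,yaw,qkec] -> 12 lines: xnxmx dlnup evqsh hmt yaw qkec rww thcq zrysj pseh pcd dmteo
Hunk 5: at line 2 remove [hmt,yaw,qkec] add [byuwd,yca] -> 11 lines: xnxmx dlnup evqsh byuwd yca rww thcq zrysj pseh pcd dmteo
Final line 9: pseh

Answer: pseh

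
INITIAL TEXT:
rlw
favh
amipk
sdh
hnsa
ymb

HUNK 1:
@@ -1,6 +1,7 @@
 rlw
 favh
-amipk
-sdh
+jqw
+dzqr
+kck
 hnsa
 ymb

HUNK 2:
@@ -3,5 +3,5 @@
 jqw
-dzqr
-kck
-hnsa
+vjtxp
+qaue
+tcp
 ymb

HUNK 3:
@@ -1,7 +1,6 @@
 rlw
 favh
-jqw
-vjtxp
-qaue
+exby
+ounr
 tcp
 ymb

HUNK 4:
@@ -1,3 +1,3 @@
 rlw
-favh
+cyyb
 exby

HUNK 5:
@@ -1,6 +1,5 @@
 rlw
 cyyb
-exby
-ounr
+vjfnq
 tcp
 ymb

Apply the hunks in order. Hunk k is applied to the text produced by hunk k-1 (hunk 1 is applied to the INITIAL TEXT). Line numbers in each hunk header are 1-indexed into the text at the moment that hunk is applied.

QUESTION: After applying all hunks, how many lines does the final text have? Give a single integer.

Answer: 5

Derivation:
Hunk 1: at line 1 remove [amipk,sdh] add [jqw,dzqr,kck] -> 7 lines: rlw favh jqw dzqr kck hnsa ymb
Hunk 2: at line 3 remove [dzqr,kck,hnsa] add [vjtxp,qaue,tcp] -> 7 lines: rlw favh jqw vjtxp qaue tcp ymb
Hunk 3: at line 1 remove [jqw,vjtxp,qaue] add [exby,ounr] -> 6 lines: rlw favh exby ounr tcp ymb
Hunk 4: at line 1 remove [favh] add [cyyb] -> 6 lines: rlw cyyb exby ounr tcp ymb
Hunk 5: at line 1 remove [exby,ounr] add [vjfnq] -> 5 lines: rlw cyyb vjfnq tcp ymb
Final line count: 5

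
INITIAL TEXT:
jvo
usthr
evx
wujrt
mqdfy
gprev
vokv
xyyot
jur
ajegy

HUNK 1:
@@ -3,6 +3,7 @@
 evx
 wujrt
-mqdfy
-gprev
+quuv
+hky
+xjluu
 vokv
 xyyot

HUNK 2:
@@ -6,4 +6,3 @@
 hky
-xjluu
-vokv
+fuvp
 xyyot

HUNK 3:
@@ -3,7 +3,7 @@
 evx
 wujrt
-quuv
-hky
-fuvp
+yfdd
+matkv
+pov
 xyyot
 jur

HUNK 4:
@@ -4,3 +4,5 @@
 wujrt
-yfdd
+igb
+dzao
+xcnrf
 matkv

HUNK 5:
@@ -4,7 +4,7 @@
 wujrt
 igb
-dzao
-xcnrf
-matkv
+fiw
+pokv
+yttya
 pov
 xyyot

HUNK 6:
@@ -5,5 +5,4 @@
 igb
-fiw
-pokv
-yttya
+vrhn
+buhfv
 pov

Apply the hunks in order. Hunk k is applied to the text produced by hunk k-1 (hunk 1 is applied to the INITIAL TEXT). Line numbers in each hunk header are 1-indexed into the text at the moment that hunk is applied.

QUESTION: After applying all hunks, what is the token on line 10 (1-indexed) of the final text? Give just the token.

Answer: jur

Derivation:
Hunk 1: at line 3 remove [mqdfy,gprev] add [quuv,hky,xjluu] -> 11 lines: jvo usthr evx wujrt quuv hky xjluu vokv xyyot jur ajegy
Hunk 2: at line 6 remove [xjluu,vokv] add [fuvp] -> 10 lines: jvo usthr evx wujrt quuv hky fuvp xyyot jur ajegy
Hunk 3: at line 3 remove [quuv,hky,fuvp] add [yfdd,matkv,pov] -> 10 lines: jvo usthr evx wujrt yfdd matkv pov xyyot jur ajegy
Hunk 4: at line 4 remove [yfdd] add [igb,dzao,xcnrf] -> 12 lines: jvo usthr evx wujrt igb dzao xcnrf matkv pov xyyot jur ajegy
Hunk 5: at line 4 remove [dzao,xcnrf,matkv] add [fiw,pokv,yttya] -> 12 lines: jvo usthr evx wujrt igb fiw pokv yttya pov xyyot jur ajegy
Hunk 6: at line 5 remove [fiw,pokv,yttya] add [vrhn,buhfv] -> 11 lines: jvo usthr evx wujrt igb vrhn buhfv pov xyyot jur ajegy
Final line 10: jur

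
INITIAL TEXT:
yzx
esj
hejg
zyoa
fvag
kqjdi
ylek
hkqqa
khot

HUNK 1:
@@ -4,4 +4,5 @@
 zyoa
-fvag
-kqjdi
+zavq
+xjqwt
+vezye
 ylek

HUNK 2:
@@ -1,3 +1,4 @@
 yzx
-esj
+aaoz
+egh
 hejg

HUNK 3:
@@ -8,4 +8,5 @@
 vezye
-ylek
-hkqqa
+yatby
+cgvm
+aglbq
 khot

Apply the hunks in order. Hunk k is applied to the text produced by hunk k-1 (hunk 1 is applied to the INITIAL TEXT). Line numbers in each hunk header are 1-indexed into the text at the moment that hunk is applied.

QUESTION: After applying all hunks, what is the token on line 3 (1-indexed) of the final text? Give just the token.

Answer: egh

Derivation:
Hunk 1: at line 4 remove [fvag,kqjdi] add [zavq,xjqwt,vezye] -> 10 lines: yzx esj hejg zyoa zavq xjqwt vezye ylek hkqqa khot
Hunk 2: at line 1 remove [esj] add [aaoz,egh] -> 11 lines: yzx aaoz egh hejg zyoa zavq xjqwt vezye ylek hkqqa khot
Hunk 3: at line 8 remove [ylek,hkqqa] add [yatby,cgvm,aglbq] -> 12 lines: yzx aaoz egh hejg zyoa zavq xjqwt vezye yatby cgvm aglbq khot
Final line 3: egh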